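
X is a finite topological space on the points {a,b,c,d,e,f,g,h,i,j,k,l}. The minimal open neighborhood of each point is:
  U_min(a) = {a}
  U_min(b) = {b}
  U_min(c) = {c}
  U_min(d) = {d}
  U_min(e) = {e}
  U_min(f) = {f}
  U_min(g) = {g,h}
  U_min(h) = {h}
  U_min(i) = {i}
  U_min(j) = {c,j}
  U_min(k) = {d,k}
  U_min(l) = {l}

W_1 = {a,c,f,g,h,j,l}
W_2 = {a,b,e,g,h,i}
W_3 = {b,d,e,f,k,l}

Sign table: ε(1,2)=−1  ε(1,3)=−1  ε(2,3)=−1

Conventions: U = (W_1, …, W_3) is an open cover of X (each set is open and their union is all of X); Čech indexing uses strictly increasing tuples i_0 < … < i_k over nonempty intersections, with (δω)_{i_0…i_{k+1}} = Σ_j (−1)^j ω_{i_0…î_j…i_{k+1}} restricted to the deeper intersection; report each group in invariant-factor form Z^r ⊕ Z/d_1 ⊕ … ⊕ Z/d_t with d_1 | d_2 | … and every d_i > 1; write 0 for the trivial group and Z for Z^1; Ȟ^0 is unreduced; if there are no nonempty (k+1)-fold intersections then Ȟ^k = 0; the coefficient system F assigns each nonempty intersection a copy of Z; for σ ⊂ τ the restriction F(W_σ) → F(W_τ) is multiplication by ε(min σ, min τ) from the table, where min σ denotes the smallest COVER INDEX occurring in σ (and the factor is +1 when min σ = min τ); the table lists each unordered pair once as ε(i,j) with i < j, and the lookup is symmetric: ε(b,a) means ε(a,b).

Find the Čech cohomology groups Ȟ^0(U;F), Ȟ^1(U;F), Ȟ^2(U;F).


Ȟ^0 = 0,  Ȟ^1 = Z/2,  Ȟ^2 = 0

nerve simplices:
  W12={a,g,h} W13={f,l} W23={b,e}
C dims 3,3; δ0: rk 3, SNF 1^2·2
degree 0: 3−3−0 = 0 → Ȟ^0 ≅ 0
degree 1: 3−0−3 = 0 plus torsion [2] → Ȟ^1 ≅ Z/2
degree 2: 0−0−0 = 0 → Ȟ^2 ≅ 0


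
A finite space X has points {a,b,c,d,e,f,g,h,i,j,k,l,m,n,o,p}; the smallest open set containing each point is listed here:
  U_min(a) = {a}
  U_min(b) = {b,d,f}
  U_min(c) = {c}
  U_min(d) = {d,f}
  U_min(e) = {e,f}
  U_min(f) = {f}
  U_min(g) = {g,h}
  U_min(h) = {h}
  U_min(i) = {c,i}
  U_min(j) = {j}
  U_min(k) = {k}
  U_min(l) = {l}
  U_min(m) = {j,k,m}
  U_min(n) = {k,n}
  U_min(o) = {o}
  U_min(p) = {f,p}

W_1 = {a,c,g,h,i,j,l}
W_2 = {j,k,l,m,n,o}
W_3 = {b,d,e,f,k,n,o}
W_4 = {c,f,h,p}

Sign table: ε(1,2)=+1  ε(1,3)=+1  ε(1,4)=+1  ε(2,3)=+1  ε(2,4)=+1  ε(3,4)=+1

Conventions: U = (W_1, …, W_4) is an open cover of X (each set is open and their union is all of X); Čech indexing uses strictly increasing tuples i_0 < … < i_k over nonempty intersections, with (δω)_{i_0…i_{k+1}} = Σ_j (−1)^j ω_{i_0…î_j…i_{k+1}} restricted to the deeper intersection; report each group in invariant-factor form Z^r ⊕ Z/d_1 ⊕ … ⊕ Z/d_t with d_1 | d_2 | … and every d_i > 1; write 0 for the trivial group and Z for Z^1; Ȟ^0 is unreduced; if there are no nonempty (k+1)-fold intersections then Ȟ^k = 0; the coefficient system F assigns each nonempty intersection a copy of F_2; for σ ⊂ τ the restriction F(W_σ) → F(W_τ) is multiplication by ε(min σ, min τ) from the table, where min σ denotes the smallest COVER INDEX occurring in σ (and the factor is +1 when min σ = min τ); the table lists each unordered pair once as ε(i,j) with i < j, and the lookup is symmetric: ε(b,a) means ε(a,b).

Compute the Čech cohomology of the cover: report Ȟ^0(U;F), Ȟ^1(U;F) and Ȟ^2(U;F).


Ȟ^0 ≅ Z/2, Ȟ^1 ≅ Z/2 and Ȟ^2 ≅ 0

nonempty overlaps:
  W12={j,l} W14={c,h} W23={k,n,o} W34={f}
C dims 4,4; δ0: rk_F2 3
degree 0: 4−3−0 = 1 → Ȟ^0 ≅ Z/2
degree 1: 4−0−3 = 1 → Ȟ^1 ≅ Z/2
degree 2: 0−0−0 = 0 → Ȟ^2 ≅ 0


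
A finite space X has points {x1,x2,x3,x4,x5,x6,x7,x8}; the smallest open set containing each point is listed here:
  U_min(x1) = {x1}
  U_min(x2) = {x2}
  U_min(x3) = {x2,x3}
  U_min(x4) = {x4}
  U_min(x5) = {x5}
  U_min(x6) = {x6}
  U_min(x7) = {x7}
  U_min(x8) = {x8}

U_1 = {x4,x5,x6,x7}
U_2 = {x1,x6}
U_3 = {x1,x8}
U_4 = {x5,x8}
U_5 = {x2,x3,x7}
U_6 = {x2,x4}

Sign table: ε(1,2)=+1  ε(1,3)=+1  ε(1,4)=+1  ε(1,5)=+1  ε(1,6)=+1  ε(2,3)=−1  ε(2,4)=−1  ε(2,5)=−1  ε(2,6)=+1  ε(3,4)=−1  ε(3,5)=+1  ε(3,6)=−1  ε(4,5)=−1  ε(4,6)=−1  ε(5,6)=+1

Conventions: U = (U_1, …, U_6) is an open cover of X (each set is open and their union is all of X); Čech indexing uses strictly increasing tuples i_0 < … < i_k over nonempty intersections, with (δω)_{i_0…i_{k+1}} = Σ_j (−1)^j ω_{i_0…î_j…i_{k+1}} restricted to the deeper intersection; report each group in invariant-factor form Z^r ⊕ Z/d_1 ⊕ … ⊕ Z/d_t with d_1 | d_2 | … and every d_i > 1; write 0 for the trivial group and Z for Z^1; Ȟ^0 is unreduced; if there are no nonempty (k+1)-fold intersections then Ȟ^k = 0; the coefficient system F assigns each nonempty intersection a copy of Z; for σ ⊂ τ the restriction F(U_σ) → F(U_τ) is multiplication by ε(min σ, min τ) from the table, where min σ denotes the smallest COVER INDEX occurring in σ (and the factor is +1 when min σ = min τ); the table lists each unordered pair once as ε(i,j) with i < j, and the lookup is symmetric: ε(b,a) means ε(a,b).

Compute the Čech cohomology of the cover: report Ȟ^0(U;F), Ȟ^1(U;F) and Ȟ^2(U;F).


nerve simplices:
  U12={x6} U14={x5} U15={x7} U16={x4} U23={x1} U34={x8} U56={x2}
C dims 6,7; δ0: rk 5, SNF 1^5
degree 0: 6−5−0 = 1 → Ȟ^0 ≅ Z
degree 1: 7−0−5 = 2 → Ȟ^1 ≅ Z^2
degree 2: 0−0−0 = 0 → Ȟ^2 ≅ 0

Ȟ^0(U;F) ≅ Z; Ȟ^1(U;F) ≅ Z^2; Ȟ^2(U;F) ≅ 0


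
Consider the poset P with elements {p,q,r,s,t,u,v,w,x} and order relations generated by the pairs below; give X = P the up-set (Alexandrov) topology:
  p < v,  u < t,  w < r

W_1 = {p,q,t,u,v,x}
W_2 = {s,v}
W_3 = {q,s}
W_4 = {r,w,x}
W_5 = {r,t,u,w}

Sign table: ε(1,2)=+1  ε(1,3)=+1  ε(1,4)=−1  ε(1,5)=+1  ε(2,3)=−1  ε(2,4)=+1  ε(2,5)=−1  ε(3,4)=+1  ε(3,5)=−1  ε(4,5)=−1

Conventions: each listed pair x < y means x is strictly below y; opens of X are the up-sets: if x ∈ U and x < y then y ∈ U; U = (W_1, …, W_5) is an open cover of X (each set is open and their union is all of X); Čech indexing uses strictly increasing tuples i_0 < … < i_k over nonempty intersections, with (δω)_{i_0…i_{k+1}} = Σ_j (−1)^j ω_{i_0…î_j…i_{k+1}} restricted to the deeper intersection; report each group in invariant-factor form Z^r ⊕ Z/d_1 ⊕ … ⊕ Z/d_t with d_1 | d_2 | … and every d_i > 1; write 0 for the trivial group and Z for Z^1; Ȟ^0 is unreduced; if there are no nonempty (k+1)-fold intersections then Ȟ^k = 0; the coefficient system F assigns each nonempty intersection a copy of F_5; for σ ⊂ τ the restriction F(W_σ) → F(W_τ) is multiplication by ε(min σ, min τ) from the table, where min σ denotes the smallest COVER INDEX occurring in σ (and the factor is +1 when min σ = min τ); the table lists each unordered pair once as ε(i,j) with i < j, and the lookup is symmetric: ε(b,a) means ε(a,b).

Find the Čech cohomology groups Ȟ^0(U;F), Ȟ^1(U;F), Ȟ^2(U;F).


cover nerve:
  W12={v} W13={q} W14={x} W15={t,u} W23={s} W45={r,w}
C dims 5,6; δ0: rk_F5 5
Ȟ^0: (5−5)−0=0 ⇒ 0
Ȟ^1: (6−0)−5=1 ⇒ Z/5
Ȟ^2: (0−0)−0=0 ⇒ 0

Ȟ^0 ≅ 0, Ȟ^1 ≅ Z/5 and Ȟ^2 ≅ 0


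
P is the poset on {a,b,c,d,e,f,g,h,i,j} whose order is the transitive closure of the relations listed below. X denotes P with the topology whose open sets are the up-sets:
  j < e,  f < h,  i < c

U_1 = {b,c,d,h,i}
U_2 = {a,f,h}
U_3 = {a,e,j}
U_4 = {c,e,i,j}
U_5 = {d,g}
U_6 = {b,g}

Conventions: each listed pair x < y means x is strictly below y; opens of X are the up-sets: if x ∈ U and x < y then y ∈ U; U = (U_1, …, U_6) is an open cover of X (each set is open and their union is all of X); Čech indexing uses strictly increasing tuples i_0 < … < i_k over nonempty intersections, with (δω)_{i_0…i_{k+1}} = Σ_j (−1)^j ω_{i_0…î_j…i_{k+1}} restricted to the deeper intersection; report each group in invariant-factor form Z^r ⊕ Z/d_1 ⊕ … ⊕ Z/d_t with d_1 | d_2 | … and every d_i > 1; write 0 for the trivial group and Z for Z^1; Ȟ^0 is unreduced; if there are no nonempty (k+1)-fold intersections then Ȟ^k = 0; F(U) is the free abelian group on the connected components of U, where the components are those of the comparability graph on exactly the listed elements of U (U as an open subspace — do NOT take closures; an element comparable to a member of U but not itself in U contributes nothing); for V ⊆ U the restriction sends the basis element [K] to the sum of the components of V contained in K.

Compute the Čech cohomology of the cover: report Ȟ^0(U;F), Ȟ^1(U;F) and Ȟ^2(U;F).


nerve of the cover:
  U12={h} U14={c,i} U15={d} U16={b} U23={a} U34={e,j} U56={g}
components per intersection:
  U1: {b} {c,i} {d} {h}
  U2: {a} {f,h}
  U3: {a} {e,j}
  U4: {c,i} {e,j}
  U5: {d} {g}
  U6: {b} {g}
  U12: {h}
  U14: {c,i}
  U15: {d}
  U16: {b}
  U23: {a}
  U34: {e,j}
  U56: {g}
C dims 14,7; δ0: rk 7, SNF 1^7
Ȟ^0 = (14 − 7) − 0 = 7, so Ȟ^0 ≅ Z^7
Ȟ^1 = (7 − 0) − 7 = 0, so Ȟ^1 ≅ 0
Ȟ^2 = (0 − 0) − 0 = 0, so Ȟ^2 ≅ 0

Ȟ^0 = Z^7, Ȟ^1 = 0, Ȟ^2 = 0


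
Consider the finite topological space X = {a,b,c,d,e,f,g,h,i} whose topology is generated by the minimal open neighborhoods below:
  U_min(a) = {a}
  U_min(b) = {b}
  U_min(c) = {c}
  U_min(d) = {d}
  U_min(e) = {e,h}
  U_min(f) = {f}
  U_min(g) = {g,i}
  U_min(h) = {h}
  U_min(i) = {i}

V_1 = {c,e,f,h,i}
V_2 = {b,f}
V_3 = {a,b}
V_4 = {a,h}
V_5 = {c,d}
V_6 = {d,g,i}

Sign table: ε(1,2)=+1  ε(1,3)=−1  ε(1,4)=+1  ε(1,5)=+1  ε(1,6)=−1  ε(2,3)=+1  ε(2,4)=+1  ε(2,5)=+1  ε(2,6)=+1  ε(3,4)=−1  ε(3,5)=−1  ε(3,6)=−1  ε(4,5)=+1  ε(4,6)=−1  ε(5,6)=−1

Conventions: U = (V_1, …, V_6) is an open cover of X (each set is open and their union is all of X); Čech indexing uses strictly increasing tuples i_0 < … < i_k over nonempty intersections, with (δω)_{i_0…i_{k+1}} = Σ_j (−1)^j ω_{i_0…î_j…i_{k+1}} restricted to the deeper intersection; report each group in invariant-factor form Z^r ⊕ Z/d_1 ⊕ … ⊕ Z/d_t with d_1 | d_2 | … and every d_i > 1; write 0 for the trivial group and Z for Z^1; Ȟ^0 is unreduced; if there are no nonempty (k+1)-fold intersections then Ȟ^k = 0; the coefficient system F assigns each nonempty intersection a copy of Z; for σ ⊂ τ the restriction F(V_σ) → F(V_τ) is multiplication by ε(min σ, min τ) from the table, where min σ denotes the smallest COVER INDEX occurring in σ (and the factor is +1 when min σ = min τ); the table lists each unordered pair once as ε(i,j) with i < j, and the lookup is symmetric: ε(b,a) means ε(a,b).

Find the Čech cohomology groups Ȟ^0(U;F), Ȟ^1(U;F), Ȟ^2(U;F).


nonempty intersections:
  V12={f} V14={h} V15={c} V16={i} V23={b} V34={a} V56={d}
C dims 6,7; δ0: rk 6, SNF 1^5·2
Ȟ^0: (6−6)−0=0 ⇒ 0
Ȟ^1: (7−0)−6=1 plus torsion [2] ⇒ Z ⊕ Z/2
Ȟ^2: (0−0)−0=0 ⇒ 0

Ȟ^0(U;F) ≅ 0, Ȟ^1(U;F) ≅ Z ⊕ Z/2 and Ȟ^2(U;F) ≅ 0


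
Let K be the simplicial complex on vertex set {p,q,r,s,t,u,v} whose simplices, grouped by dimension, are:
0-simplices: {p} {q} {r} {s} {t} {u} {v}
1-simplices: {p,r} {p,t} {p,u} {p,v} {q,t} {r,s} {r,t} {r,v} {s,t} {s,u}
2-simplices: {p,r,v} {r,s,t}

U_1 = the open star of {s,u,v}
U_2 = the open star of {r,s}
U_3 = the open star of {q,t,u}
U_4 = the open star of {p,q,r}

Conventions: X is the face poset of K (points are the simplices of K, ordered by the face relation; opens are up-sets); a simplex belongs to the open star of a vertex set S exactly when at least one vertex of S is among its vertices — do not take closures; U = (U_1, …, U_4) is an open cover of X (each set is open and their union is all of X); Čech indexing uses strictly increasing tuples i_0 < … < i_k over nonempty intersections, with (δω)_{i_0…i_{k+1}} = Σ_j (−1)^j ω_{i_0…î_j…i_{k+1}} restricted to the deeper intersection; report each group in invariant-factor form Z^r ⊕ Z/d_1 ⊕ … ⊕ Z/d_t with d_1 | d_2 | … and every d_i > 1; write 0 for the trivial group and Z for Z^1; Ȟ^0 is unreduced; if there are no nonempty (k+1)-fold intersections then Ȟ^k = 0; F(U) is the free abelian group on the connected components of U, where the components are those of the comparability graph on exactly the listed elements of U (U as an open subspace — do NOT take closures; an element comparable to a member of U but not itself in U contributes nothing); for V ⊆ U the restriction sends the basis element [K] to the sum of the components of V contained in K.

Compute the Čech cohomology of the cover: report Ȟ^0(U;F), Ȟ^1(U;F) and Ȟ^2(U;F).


cover nerve:
  U1={{s},{u},{v},{p,u},{p,v},{r,s},{r,v},{s,t},{s,u},{p,r,v},{r,s,t}} U2={{r},{s},{p,r},{r,s},{r,t},{r,v},{s,t},{s,u},{p,r,v},{r,s,t}} U3={{q},{t},{u},{p,t},{p,u},{q,t},{r,t},{s,t},{s,u},{r,s,t}} U4={{p},{q},{r},{p,r},{p,t},{p,u},{p,v},{q,t},{r,s},{r,t},{r,v},{p,r,v},{r,s,t}}
  U12={{s},{r,s},{r,v},{s,t},{s,u},{p,r,v},{r,s,t}} U13={{u},{p,u},{s,t},{s,u},{r,s,t}} U14={{p,u},{p,v},{r,s},{r,v},{p,r,v},{r,s,t}} U23={{r,t},{s,t},{s,u},{r,s,t}} U24={{r},{p,r},{r,s},{r,t},{r,v},{p,r,v},{r,s,t}} U34={{q},{p,t},{p,u},{q,t},{r,t},{r,s,t}}
  U123={{s,t},{s,u},{r,s,t}} U124={{r,s},{r,v},{p,r,v},{r,s,t}} U134={{p,u},{r,s,t}} U234={{r,t},{r,s,t}}
  U1234={{r,s,t}}
components per intersection:
  U1: {{s},{u},{p,u},{r,s},{s,t},{s,u},{r,s,t}} {{v},{p,v},{r,v},{p,r,v}}
  U2: {{r},{s},{p,r},{r,s},{r,t},{r,v},{s,t},{s,u},{p,r,v},{r,s,t}}
  U3: {{q},{t},{p,t},{q,t},{r,t},{s,t},{r,s,t}} {{u},{p,u},{s,u}}
  U4: {{p},{r},{p,r},{p,t},{p,u},{p,v},{r,s},{r,t},{r,v},{p,r,v},{r,s,t}} {{q},{q,t}}
  U12: {{s},{r,s},{s,t},{s,u},{r,s,t}} {{r,v},{p,r,v}}
  U13: {{u},{p,u},{s,u}} {{s,t},{r,s,t}}
  U14: {{p,u}} {{p,v},{r,v},{p,r,v}} {{r,s},{r,s,t}}
  U23: {{r,t},{s,t},{r,s,t}} {{s,u}}
  U24: {{r},{p,r},{r,s},{r,t},{r,v},{p,r,v},{r,s,t}}
  U34: {{q},{q,t}} {{p,t}} {{p,u}} {{r,t},{r,s,t}}
  U123: {{s,t},{r,s,t}} {{s,u}}
  U124: {{r,s},{r,s,t}} {{r,v},{p,r,v}}
  U134: {{p,u}} {{r,s,t}}
  U234: {{r,t},{r,s,t}}
  U1234: {{r,s,t}}
C dims 7,14,7,1; δ0: rk 6, SNF 1^6; δ1: rk 6, SNF 1^6; δ2: rk 1, SNF 1^1
Ȟ^0: (7−6)−0=1 ⇒ Z
Ȟ^1: (14−6)−6=2 ⇒ Z^2
Ȟ^2: (7−1)−6=0 ⇒ 0

Ȟ^0 ≅ Z,  Ȟ^1 ≅ Z^2,  Ȟ^2 ≅ 0


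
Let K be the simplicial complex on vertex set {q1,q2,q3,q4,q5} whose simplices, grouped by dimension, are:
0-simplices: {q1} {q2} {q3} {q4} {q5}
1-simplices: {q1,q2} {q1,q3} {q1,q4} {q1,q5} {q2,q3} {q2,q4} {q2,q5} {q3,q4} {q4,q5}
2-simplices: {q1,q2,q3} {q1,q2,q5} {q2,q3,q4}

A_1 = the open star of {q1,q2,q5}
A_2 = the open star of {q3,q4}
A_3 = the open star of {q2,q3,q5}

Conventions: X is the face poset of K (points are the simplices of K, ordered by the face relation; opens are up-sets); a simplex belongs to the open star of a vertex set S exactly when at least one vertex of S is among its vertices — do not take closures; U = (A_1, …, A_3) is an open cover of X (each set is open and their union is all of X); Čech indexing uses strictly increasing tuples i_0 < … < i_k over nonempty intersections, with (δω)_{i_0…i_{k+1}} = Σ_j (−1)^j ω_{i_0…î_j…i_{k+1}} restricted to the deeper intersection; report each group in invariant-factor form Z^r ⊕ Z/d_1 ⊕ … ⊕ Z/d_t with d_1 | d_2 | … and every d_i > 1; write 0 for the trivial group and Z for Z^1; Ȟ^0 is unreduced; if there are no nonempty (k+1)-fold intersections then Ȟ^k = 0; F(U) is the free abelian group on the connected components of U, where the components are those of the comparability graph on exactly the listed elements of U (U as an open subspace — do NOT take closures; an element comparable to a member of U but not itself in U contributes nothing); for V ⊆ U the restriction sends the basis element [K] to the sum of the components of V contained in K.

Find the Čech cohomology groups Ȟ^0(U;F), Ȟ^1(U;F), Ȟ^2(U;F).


Ȟ^0 ≅ Z, Ȟ^1 ≅ Z^2, Ȟ^2 ≅ 0

nerve simplices:
  A1={{q1},{q2},{q5},{q1,q2},{q1,q3},{q1,q4},{q1,q5},{q2,q3},{q2,q4},{q2,q5},{q4,q5},{q1,q2,q3},{q1,q2,q5},{q2,q3,q4}} A2={{q3},{q4},{q1,q3},{q1,q4},{q2,q3},{q2,q4},{q3,q4},{q4,q5},{q1,q2,q3},{q2,q3,q4}} A3={{q2},{q3},{q5},{q1,q2},{q1,q3},{q1,q5},{q2,q3},{q2,q4},{q2,q5},{q3,q4},{q4,q5},{q1,q2,q3},{q1,q2,q5},{q2,q3,q4}}
  A12={{q1,q3},{q1,q4},{q2,q3},{q2,q4},{q4,q5},{q1,q2,q3},{q2,q3,q4}} A13={{q2},{q5},{q1,q2},{q1,q3},{q1,q5},{q2,q3},{q2,q4},{q2,q5},{q4,q5},{q1,q2,q3},{q1,q2,q5},{q2,q3,q4}} A23={{q3},{q1,q3},{q2,q3},{q2,q4},{q3,q4},{q4,q5},{q1,q2,q3},{q2,q3,q4}}
  A123={{q1,q3},{q2,q3},{q2,q4},{q4,q5},{q1,q2,q3},{q2,q3,q4}}
components per intersection:
  A1: {{q1},{q2},{q5},{q1,q2},{q1,q3},{q1,q4},{q1,q5},{q2,q3},{q2,q4},{q2,q5},{q4,q5},{q1,q2,q3},{q1,q2,q5},{q2,q3,q4}}
  A2: {{q3},{q4},{q1,q3},{q1,q4},{q2,q3},{q2,q4},{q3,q4},{q4,q5},{q1,q2,q3},{q2,q3,q4}}
  A3: {{q2},{q3},{q5},{q1,q2},{q1,q3},{q1,q5},{q2,q3},{q2,q4},{q2,q5},{q3,q4},{q4,q5},{q1,q2,q3},{q1,q2,q5},{q2,q3,q4}}
  A12: {{q1,q3},{q2,q3},{q2,q4},{q1,q2,q3},{q2,q3,q4}} {{q1,q4}} {{q4,q5}}
  A13: {{q2},{q5},{q1,q2},{q1,q3},{q1,q5},{q2,q3},{q2,q4},{q2,q5},{q4,q5},{q1,q2,q3},{q1,q2,q5},{q2,q3,q4}}
  A23: {{q3},{q1,q3},{q2,q3},{q2,q4},{q3,q4},{q1,q2,q3},{q2,q3,q4}} {{q4,q5}}
  A123: {{q1,q3},{q2,q3},{q2,q4},{q1,q2,q3},{q2,q3,q4}} {{q4,q5}}
C dims 3,6,2; δ0: rk 2, SNF 1^2; δ1: rk 2, SNF 1^2
degree 0: 3−2−0 = 1 → Ȟ^0 ≅ Z
degree 1: 6−2−2 = 2 → Ȟ^1 ≅ Z^2
degree 2: 2−0−2 = 0 → Ȟ^2 ≅ 0


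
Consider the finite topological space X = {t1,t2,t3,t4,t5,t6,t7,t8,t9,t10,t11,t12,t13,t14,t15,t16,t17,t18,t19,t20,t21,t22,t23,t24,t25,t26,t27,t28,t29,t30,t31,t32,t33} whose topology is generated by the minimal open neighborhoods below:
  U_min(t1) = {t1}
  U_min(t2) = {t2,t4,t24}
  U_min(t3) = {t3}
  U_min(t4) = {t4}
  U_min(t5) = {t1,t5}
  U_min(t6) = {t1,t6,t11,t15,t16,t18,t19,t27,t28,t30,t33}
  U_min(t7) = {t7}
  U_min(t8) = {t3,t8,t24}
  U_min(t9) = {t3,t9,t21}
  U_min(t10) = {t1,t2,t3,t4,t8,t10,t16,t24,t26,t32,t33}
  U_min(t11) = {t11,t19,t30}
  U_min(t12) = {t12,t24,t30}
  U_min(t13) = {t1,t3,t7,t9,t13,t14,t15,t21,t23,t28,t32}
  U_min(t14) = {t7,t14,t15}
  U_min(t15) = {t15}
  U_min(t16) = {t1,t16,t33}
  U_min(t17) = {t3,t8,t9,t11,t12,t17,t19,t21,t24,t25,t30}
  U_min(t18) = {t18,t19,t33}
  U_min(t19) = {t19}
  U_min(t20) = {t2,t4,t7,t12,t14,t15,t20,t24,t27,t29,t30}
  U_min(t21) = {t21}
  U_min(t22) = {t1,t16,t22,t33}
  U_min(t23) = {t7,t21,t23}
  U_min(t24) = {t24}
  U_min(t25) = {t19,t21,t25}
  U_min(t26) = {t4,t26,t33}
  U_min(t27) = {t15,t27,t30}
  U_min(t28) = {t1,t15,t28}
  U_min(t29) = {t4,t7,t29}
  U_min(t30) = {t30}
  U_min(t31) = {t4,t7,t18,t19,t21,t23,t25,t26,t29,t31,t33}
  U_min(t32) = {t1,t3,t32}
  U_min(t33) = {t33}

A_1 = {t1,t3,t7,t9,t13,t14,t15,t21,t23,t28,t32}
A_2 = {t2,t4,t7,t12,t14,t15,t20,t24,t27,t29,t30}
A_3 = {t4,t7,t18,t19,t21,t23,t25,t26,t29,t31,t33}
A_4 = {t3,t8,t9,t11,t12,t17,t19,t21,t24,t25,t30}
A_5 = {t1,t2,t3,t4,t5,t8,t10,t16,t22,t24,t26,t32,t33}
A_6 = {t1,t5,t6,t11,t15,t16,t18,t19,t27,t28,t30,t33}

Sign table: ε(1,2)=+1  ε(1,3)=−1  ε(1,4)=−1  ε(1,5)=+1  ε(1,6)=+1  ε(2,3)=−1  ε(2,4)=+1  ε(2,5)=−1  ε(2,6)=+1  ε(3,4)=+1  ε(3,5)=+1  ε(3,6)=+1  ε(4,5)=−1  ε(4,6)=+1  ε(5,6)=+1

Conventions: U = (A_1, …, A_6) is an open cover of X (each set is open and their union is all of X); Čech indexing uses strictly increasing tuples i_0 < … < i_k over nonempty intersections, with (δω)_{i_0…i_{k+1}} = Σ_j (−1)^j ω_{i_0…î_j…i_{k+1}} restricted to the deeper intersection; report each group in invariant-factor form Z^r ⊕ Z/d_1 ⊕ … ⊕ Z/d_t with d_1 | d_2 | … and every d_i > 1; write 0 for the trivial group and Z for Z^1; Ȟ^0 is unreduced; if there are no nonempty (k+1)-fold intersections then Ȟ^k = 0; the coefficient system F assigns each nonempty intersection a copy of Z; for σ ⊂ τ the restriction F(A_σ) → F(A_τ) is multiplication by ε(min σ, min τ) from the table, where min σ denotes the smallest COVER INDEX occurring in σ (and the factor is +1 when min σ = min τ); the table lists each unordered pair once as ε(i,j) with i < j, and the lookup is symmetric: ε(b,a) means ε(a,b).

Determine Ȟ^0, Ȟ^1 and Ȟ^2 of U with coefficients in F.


intersection data:
  A12={t7,t14,t15} A13={t7,t21,t23} A14={t3,t9,t21} A15={t1,t3,t32} A16={t1,t15,t28} A23={t4,t7,t29} A24={t12,t24,t30} A25={t2,t4,t24} A26={t15,t27,t30} A34={t19,t21,t25} A35={t4,t26,t33} A36={t18,t19,t33} A45={t3,t8,t24} A46={t11,t19,t30} A56={t1,t5,t16,t33}
  A123={t7} A126={t15} A134={t21} A145={t3} A156={t1} A235={t4} A245={t24} A246={t30} A346={t19} A356={t33}
C dims 6,15,10; δ0: rk 6, SNF 1^5·2; δ1: rk 9, SNF 1^9
Ȟ^0 = (6 − 6) − 0 = 0, so Ȟ^0 ≅ 0
Ȟ^1 = (15 − 9) − 6 = 0 plus torsion [2], so Ȟ^1 ≅ Z/2
Ȟ^2 = (10 − 0) − 9 = 1, so Ȟ^2 ≅ Z

Ȟ^0 ≅ 0,  Ȟ^1 ≅ Z/2,  Ȟ^2 ≅ Z


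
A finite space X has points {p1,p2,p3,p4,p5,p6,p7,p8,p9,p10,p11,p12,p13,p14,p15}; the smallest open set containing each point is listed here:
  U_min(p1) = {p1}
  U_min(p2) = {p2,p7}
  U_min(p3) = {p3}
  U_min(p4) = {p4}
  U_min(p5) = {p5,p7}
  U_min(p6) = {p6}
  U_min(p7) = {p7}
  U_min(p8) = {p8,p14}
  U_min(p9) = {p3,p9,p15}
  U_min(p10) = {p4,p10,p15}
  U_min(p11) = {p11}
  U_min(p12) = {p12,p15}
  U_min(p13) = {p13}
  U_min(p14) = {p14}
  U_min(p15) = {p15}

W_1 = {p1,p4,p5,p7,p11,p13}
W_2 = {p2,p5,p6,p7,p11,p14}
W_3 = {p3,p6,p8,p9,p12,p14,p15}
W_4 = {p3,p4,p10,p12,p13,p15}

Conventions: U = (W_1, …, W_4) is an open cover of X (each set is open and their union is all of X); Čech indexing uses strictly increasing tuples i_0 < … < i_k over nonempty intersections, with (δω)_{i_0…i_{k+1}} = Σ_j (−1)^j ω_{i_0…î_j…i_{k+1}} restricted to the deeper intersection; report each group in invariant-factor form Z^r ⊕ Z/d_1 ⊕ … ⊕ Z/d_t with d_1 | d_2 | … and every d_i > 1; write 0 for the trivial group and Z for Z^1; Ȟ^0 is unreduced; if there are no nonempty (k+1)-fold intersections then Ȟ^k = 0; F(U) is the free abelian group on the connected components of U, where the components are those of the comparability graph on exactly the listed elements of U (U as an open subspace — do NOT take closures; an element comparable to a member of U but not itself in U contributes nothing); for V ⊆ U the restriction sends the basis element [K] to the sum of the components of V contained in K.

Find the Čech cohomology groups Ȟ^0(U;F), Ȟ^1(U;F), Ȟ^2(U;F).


nonempty overlaps:
  W12={p5,p7,p11} W14={p4,p13} W23={p6,p14} W34={p3,p12,p15}
components per intersection:
  W1: {p1} {p4} {p5,p7} {p11} {p13}
  W2: {p2,p5,p7} {p6} {p11} {p14}
  W3: {p3,p9,p12,p15} {p6} {p8,p14}
  W4: {p3} {p4,p10,p12,p15} {p13}
  W12: {p5,p7} {p11}
  W14: {p4} {p13}
  W23: {p6} {p14}
  W34: {p3} {p12,p15}
C dims 15,8; δ0: rk 8, SNF 1^8
degree 0: 15−8−0 = 7 → Ȟ^0 ≅ Z^7
degree 1: 8−0−8 = 0 → Ȟ^1 ≅ 0
degree 2: 0−0−0 = 0 → Ȟ^2 ≅ 0

Ȟ^0 = Z^7,  Ȟ^1 = 0,  Ȟ^2 = 0


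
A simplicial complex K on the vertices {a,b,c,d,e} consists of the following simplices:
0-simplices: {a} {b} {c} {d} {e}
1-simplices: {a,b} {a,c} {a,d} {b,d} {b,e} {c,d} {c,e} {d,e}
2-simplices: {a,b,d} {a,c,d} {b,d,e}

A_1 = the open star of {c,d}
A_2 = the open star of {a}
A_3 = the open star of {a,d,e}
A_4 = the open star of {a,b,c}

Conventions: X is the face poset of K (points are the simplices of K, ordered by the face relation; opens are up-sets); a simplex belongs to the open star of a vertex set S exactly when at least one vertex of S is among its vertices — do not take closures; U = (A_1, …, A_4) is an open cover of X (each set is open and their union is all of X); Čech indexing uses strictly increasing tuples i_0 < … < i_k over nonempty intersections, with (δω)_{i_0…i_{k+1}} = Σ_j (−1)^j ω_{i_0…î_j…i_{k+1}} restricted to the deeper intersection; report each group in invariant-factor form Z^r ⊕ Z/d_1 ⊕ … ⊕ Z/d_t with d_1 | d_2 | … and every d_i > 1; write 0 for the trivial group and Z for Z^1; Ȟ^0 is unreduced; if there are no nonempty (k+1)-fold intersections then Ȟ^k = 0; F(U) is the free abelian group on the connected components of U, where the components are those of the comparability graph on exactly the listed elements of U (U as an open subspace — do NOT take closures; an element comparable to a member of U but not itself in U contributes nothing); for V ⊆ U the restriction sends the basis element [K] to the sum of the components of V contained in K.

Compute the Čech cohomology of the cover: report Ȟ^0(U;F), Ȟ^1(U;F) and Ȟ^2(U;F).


Ȟ^0 = Z; Ȟ^1 = Z; Ȟ^2 = 0

intersection data:
  A1={{c},{d},{a,c},{a,d},{b,d},{c,d},{c,e},{d,e},{a,b,d},{a,c,d},{b,d,e}} A2={{a},{a,b},{a,c},{a,d},{a,b,d},{a,c,d}} A3={{a},{d},{e},{a,b},{a,c},{a,d},{b,d},{b,e},{c,d},{c,e},{d,e},{a,b,d},{a,c,d},{b,d,e}} A4={{a},{b},{c},{a,b},{a,c},{a,d},{b,d},{b,e},{c,d},{c,e},{a,b,d},{a,c,d},{b,d,e}}
  A12={{a,c},{a,d},{a,b,d},{a,c,d}} A13={{d},{a,c},{a,d},{b,d},{c,d},{c,e},{d,e},{a,b,d},{a,c,d},{b,d,e}} A14={{c},{a,c},{a,d},{b,d},{c,d},{c,e},{a,b,d},{a,c,d},{b,d,e}} A23={{a},{a,b},{a,c},{a,d},{a,b,d},{a,c,d}} A24={{a},{a,b},{a,c},{a,d},{a,b,d},{a,c,d}} A34={{a},{a,b},{a,c},{a,d},{b,d},{b,e},{c,d},{c,e},{a,b,d},{a,c,d},{b,d,e}}
  A123={{a,c},{a,d},{a,b,d},{a,c,d}} A124={{a,c},{a,d},{a,b,d},{a,c,d}} A134={{a,c},{a,d},{b,d},{c,d},{c,e},{a,b,d},{a,c,d},{b,d,e}} A234={{a},{a,b},{a,c},{a,d},{a,b,d},{a,c,d}}
  A1234={{a,c},{a,d},{a,b,d},{a,c,d}}
components per intersection:
  A1: {{c},{d},{a,c},{a,d},{b,d},{c,d},{c,e},{d,e},{a,b,d},{a,c,d},{b,d,e}}
  A2: {{a},{a,b},{a,c},{a,d},{a,b,d},{a,c,d}}
  A3: {{a},{d},{e},{a,b},{a,c},{a,d},{b,d},{b,e},{c,d},{c,e},{d,e},{a,b,d},{a,c,d},{b,d,e}}
  A4: {{a},{b},{c},{a,b},{a,c},{a,d},{b,d},{b,e},{c,d},{c,e},{a,b,d},{a,c,d},{b,d,e}}
  A12: {{a,c},{a,d},{a,b,d},{a,c,d}}
  A13: {{d},{a,c},{a,d},{b,d},{c,d},{d,e},{a,b,d},{a,c,d},{b,d,e}} {{c,e}}
  A14: {{c},{a,c},{a,d},{b,d},{c,d},{c,e},{a,b,d},{a,c,d},{b,d,e}}
  A23: {{a},{a,b},{a,c},{a,d},{a,b,d},{a,c,d}}
  A24: {{a},{a,b},{a,c},{a,d},{a,b,d},{a,c,d}}
  A34: {{a},{a,b},{a,c},{a,d},{b,d},{b,e},{c,d},{a,b,d},{a,c,d},{b,d,e}} {{c,e}}
  A123: {{a,c},{a,d},{a,b,d},{a,c,d}}
  A124: {{a,c},{a,d},{a,b,d},{a,c,d}}
  A134: {{a,c},{a,d},{b,d},{c,d},{a,b,d},{a,c,d},{b,d,e}} {{c,e}}
  A234: {{a},{a,b},{a,c},{a,d},{a,b,d},{a,c,d}}
  A1234: {{a,c},{a,d},{a,b,d},{a,c,d}}
C dims 4,8,5,1; δ0: rk 3, SNF 1^3; δ1: rk 4, SNF 1^4; δ2: rk 1, SNF 1^1
Ȟ^0 = (4 − 3) − 0 = 1, so Ȟ^0 ≅ Z
Ȟ^1 = (8 − 4) − 3 = 1, so Ȟ^1 ≅ Z
Ȟ^2 = (5 − 1) − 4 = 0, so Ȟ^2 ≅ 0


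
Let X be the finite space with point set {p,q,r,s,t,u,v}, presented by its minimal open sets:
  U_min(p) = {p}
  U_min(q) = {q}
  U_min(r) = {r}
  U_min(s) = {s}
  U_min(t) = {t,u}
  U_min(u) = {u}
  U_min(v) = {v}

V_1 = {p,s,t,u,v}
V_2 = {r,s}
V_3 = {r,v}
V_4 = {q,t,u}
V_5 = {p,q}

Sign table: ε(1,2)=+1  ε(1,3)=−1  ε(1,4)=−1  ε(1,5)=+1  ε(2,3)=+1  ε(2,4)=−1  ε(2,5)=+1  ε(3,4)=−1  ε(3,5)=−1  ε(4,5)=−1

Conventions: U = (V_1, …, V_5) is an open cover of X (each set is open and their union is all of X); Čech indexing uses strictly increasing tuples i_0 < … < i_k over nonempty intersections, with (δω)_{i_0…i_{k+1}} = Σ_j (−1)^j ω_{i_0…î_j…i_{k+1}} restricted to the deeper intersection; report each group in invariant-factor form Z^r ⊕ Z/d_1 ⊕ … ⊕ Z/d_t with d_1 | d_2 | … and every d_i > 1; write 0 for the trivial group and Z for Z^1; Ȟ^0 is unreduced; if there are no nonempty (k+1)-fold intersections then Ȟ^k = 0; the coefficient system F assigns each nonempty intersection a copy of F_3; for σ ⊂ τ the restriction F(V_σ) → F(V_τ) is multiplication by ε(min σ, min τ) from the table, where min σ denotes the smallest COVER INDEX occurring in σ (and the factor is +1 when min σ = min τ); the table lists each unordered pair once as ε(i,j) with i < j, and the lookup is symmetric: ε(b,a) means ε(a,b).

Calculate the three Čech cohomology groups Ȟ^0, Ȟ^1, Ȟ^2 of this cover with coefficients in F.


nonempty intersections:
  V12={s} V13={v} V14={t,u} V15={p} V23={r} V45={q}
C dims 5,6; δ0: rk_F3 5
Ȟ^0: (5−5)−0=0 ⇒ 0
Ȟ^1: (6−0)−5=1 ⇒ Z/3
Ȟ^2: (0−0)−0=0 ⇒ 0

Ȟ^0 ≅ 0, Ȟ^1 ≅ Z/3, Ȟ^2 ≅ 0


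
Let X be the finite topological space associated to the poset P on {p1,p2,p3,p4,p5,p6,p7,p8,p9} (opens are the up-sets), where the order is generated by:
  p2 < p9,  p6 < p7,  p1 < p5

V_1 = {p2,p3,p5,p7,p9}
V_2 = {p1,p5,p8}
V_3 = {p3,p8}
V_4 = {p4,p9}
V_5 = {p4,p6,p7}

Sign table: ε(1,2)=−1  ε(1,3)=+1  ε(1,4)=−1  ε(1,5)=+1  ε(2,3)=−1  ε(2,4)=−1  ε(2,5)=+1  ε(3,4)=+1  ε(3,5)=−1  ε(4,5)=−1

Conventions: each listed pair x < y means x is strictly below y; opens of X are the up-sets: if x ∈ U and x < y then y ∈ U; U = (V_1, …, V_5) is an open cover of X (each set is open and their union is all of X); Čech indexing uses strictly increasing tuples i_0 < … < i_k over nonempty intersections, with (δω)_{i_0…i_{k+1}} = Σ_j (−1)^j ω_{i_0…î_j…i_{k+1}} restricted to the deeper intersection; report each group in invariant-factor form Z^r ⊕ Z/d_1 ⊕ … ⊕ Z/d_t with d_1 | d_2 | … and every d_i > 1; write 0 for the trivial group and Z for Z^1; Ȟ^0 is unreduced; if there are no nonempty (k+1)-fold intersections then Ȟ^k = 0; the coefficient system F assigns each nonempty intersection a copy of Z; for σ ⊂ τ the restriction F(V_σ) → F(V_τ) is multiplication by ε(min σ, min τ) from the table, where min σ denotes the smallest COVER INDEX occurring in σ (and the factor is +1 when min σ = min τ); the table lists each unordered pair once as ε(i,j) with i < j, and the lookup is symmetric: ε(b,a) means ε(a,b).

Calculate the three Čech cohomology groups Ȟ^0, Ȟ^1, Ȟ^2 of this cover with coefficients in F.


Ȟ^0(U;F) ≅ Z, Ȟ^1(U;F) ≅ Z^2, Ȟ^2(U;F) ≅ 0

nerve simplices:
  V12={p5} V13={p3} V14={p9} V15={p7} V23={p8} V45={p4}
C dims 5,6; δ0: rk 4, SNF 1^4
degree 0: 5−4−0 = 1 → Ȟ^0 ≅ Z
degree 1: 6−0−4 = 2 → Ȟ^1 ≅ Z^2
degree 2: 0−0−0 = 0 → Ȟ^2 ≅ 0


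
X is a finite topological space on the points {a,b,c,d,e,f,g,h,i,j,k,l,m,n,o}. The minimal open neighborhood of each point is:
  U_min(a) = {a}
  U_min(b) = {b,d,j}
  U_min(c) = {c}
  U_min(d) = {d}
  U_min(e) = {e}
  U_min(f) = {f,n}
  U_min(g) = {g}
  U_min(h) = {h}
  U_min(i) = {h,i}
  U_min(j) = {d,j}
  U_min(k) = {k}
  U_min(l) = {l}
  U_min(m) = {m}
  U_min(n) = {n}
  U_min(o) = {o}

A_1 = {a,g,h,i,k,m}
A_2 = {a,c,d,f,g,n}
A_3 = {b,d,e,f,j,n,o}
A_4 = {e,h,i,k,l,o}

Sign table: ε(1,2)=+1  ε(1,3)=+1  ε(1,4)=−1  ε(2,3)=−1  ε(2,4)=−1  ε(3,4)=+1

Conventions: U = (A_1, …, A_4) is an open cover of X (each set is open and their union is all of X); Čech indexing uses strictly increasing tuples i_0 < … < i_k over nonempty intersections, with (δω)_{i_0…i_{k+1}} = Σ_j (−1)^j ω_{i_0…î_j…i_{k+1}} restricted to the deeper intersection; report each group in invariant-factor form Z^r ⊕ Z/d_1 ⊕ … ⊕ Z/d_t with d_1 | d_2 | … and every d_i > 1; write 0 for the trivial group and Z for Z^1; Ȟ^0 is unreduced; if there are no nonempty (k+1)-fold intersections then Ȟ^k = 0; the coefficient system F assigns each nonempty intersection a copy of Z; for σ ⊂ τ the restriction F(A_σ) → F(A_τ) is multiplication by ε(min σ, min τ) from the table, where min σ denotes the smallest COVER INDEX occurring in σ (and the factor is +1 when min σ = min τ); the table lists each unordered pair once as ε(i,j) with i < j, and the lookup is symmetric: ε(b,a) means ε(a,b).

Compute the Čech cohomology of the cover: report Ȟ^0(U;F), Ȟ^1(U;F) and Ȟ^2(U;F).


intersection data:
  A12={a,g} A14={h,i,k} A23={d,f,n} A34={e,o}
C dims 4,4; δ0: rk 3, SNF 1^3
Ȟ^0 = (4 − 3) − 0 = 1, so Ȟ^0 ≅ Z
Ȟ^1 = (4 − 0) − 3 = 1, so Ȟ^1 ≅ Z
Ȟ^2 = (0 − 0) − 0 = 0, so Ȟ^2 ≅ 0

Ȟ^0(U;F) ≅ Z, Ȟ^1(U;F) ≅ Z and Ȟ^2(U;F) ≅ 0


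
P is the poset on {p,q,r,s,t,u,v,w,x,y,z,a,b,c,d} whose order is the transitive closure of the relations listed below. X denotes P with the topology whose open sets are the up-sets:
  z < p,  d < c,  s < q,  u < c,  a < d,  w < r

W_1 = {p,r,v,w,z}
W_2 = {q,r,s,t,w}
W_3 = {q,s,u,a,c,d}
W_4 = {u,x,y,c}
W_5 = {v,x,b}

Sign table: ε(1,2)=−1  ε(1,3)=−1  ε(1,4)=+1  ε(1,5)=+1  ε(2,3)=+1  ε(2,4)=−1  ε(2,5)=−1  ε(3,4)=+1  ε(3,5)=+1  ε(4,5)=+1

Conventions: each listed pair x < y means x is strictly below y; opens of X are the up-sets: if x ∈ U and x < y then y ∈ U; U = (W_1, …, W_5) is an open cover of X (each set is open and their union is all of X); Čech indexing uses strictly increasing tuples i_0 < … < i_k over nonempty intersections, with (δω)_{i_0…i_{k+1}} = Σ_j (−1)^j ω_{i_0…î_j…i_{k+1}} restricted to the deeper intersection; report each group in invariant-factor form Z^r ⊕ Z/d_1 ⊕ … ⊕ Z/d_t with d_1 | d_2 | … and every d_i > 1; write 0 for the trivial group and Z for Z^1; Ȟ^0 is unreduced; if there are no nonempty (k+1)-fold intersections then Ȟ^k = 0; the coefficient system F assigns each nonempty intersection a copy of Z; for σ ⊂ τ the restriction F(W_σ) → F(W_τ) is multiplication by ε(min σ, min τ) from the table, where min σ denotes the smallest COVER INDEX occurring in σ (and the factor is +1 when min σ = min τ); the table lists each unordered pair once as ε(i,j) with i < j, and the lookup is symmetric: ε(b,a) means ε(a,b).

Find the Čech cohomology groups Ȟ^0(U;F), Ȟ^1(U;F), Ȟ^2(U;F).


nonempty intersections:
  W12={r,w} W15={v} W23={q,s} W34={u,c} W45={x}
C dims 5,5; δ0: rk 5, SNF 1^4·2
Ȟ^0: (5−5)−0=0 ⇒ 0
Ȟ^1: (5−0)−5=0 plus torsion [2] ⇒ Z/2
Ȟ^2: (0−0)−0=0 ⇒ 0

Ȟ^0 = 0,  Ȟ^1 = Z/2,  Ȟ^2 = 0


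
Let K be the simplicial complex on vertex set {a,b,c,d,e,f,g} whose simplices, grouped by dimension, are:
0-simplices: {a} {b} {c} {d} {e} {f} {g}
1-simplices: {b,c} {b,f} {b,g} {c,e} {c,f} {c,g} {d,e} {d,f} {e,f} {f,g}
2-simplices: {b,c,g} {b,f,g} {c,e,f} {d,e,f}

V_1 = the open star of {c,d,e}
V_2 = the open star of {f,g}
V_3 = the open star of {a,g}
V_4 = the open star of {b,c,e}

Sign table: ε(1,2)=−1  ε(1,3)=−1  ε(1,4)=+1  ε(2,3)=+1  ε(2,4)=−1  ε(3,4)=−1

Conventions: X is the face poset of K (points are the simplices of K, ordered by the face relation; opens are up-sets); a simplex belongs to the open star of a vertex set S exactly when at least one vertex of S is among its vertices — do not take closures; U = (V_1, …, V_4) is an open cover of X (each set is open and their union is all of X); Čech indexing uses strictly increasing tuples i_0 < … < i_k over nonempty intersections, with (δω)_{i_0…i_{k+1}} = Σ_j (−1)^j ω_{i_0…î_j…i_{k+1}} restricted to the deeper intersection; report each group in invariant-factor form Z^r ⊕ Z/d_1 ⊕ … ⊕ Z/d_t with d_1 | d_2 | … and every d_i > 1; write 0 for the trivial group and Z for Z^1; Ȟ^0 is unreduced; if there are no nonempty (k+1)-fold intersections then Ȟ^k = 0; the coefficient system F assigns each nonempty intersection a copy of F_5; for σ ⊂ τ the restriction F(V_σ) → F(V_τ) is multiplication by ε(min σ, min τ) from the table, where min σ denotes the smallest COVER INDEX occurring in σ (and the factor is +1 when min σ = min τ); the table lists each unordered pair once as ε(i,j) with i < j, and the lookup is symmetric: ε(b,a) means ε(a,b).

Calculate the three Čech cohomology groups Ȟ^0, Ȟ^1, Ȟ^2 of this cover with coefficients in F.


Ȟ^0(U;F) ≅ Z/5, Ȟ^1(U;F) ≅ 0, Ȟ^2(U;F) ≅ 0

cover nerve:
  V1={{c},{d},{e},{b,c},{c,e},{c,f},{c,g},{d,e},{d,f},{e,f},{b,c,g},{c,e,f},{d,e,f}} V2={{f},{g},{b,f},{b,g},{c,f},{c,g},{d,f},{e,f},{f,g},{b,c,g},{b,f,g},{c,e,f},{d,e,f}} V3={{a},{g},{b,g},{c,g},{f,g},{b,c,g},{b,f,g}} V4={{b},{c},{e},{b,c},{b,f},{b,g},{c,e},{c,f},{c,g},{d,e},{e,f},{b,c,g},{b,f,g},{c,e,f},{d,e,f}}
  V12={{c,f},{c,g},{d,f},{e,f},{b,c,g},{c,e,f},{d,e,f}} V13={{c,g},{b,c,g}} V14={{c},{e},{b,c},{c,e},{c,f},{c,g},{d,e},{e,f},{b,c,g},{c,e,f},{d,e,f}} V23={{g},{b,g},{c,g},{f,g},{b,c,g},{b,f,g}} V24={{b,f},{b,g},{c,f},{c,g},{e,f},{b,c,g},{b,f,g},{c,e,f},{d,e,f}} V34={{b,g},{c,g},{b,c,g},{b,f,g}}
  V123={{c,g},{b,c,g}} V124={{c,f},{c,g},{e,f},{b,c,g},{c,e,f},{d,e,f}} V134={{c,g},{b,c,g}} V234={{b,g},{c,g},{b,c,g},{b,f,g}}
  V1234={{c,g},{b,c,g}}
C dims 4,6,4,1; δ0: rk_F5 3; δ1: rk_F5 3; δ2: rk_F5 1
Ȟ^0: (4−3)−0=1 ⇒ Z/5
Ȟ^1: (6−3)−3=0 ⇒ 0
Ȟ^2: (4−1)−3=0 ⇒ 0


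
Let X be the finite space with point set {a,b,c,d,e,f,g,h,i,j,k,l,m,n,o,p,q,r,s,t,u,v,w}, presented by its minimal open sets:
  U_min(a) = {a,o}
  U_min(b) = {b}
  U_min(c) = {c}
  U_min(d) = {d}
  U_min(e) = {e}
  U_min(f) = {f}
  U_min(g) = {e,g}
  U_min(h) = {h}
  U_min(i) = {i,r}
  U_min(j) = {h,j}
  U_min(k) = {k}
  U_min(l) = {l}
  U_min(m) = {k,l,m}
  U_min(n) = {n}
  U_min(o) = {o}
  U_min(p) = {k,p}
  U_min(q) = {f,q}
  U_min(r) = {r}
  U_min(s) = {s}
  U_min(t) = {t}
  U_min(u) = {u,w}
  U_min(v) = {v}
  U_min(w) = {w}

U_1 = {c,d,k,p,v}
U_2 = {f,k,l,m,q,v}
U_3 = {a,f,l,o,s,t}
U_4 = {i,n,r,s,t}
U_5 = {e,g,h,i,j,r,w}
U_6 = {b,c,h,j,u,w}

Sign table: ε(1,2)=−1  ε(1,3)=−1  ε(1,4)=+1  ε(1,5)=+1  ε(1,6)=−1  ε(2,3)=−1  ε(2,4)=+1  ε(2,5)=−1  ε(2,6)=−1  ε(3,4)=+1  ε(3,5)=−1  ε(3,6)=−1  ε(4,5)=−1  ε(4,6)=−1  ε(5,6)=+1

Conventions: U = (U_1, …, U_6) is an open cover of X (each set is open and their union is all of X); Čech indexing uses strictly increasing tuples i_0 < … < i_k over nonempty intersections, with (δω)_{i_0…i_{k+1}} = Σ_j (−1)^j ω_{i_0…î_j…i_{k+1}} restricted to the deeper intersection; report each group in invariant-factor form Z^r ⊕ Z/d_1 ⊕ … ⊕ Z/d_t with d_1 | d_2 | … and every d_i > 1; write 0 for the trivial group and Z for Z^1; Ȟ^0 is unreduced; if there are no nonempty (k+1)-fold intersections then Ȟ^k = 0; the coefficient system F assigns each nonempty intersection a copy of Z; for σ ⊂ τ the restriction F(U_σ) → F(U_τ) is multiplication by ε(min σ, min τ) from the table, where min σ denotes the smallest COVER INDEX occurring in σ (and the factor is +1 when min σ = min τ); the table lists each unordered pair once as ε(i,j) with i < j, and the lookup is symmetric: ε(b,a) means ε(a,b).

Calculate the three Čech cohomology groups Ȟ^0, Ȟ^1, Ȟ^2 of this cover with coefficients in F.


nonempty intersections:
  U12={k,v} U16={c} U23={f,l} U34={s,t} U45={i,r} U56={h,j,w}
C dims 6,6; δ0: rk 5, SNF 1^5
Ȟ^0: (6−5)−0=1 ⇒ Z
Ȟ^1: (6−0)−5=1 ⇒ Z
Ȟ^2: (0−0)−0=0 ⇒ 0

Ȟ^0 ≅ Z, Ȟ^1 ≅ Z and Ȟ^2 ≅ 0


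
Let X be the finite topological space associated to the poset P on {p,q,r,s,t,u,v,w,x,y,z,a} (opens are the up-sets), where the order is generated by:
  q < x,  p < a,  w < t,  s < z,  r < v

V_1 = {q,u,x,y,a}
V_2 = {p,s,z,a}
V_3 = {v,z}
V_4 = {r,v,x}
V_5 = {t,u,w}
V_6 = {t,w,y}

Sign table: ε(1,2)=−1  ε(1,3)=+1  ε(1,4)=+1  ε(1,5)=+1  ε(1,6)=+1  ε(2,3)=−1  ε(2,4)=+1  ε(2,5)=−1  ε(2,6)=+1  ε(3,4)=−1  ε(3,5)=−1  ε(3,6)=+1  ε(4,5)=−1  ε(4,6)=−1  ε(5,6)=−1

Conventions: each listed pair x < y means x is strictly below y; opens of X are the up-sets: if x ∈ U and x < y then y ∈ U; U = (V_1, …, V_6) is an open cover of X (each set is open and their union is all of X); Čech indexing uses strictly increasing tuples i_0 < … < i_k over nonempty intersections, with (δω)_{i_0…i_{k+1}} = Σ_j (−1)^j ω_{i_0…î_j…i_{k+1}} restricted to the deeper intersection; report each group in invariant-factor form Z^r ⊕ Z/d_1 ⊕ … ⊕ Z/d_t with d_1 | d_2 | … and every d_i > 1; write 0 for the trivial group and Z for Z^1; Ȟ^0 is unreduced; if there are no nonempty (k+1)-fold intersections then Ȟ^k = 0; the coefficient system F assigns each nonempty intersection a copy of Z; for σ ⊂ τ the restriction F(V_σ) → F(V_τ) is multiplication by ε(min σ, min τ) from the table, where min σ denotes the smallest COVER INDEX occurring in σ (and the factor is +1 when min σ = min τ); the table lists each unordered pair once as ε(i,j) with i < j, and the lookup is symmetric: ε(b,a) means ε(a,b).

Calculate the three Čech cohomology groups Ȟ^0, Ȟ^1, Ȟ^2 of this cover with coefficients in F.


Ȟ^0 ≅ 0,  Ȟ^1 ≅ Z ⊕ Z/2,  Ȟ^2 ≅ 0

nonempty overlaps:
  V12={a} V14={x} V15={u} V16={y} V23={z} V34={v} V56={t,w}
C dims 6,7; δ0: rk 6, SNF 1^5·2
degree 0: 6−6−0 = 0 → Ȟ^0 ≅ 0
degree 1: 7−0−6 = 1 plus torsion [2] → Ȟ^1 ≅ Z ⊕ Z/2
degree 2: 0−0−0 = 0 → Ȟ^2 ≅ 0
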